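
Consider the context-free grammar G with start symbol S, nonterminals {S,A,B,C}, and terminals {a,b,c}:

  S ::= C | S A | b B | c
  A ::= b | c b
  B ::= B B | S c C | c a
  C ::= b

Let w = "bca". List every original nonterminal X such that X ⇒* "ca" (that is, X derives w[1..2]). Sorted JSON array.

CNF form of G:
  S -> S A | T1 B | b | c
  A -> T0 T1 | b
  B -> B B | S X3 | T0 T2
  C -> b
  T0 -> c
  T1 -> b
  T2 -> a
  X3 -> T0 C

Fill CYK table bottom-up — only the sub-triangle for w[1..2]:
  [1..1]={S,T0}  "c"  orig:{S}
  [2..2]={T2}  "a"  orig:{}
  [1..2]={B}  "ca"

Original NTs in T[1,2] deriving "ca": ["B"]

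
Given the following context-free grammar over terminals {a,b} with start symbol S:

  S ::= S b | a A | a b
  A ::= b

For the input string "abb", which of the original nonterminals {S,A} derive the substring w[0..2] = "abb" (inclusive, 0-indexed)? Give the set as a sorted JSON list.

CNF form of G:
  S -> S T0 | T1 A | T1 T0
  A -> b
  T0 -> b
  T1 -> a

Fill CYK table bottom-up (cells [i..j] with 0 ≤ i ≤ j ≤ 2 only):
  T[0,0] 'a' = {T1}  orig:{}
  T[1,1] 'b' = {A,T0}  orig:{A}
  T[2,2] 'b' = {A,T0}  orig:{A}
  T[0,1] 'ab' = {S}
  T[1,2] 'bb' = ∅
  T[0,2] 'abb' = {S}

Original NTs in T[0,2] deriving "abb": ["S"]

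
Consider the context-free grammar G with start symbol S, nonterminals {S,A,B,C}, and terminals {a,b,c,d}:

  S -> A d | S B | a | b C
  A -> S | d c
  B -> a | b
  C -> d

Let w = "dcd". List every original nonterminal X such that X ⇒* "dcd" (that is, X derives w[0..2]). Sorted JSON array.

CNF form of G:
  S -> A T0 | S B | T1 C | a
  A -> A T0 | S B | T0 T2 | T1 C | a
  B -> a | b
  C -> d
  T0 -> d
  T1 -> b
  T2 -> c

Fill CYK table bottom-up (cells [i..j] with 0 ≤ i ≤ j ≤ 2 only):
  T[0,0] 'd' = {C,T0}  orig:{C}
  T[1,1] 'c' = {T2}  orig:{}
  T[2,2] 'd' = {C,T0}  orig:{C}
  T[0,1] 'dc' = {A}
  T[1,2] 'cd' = ∅
  T[0,2] 'dcd' = {A,S}

Original NTs in T[0,2] deriving "dcd": ["A", "S"]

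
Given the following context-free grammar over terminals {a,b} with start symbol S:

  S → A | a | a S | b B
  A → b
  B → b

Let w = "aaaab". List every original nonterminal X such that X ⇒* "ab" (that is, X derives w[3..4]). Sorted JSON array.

Convert to CNF:
  S -> T0 S | T1 B | a | b
  A -> b
  B -> b
  T0 -> a
  T1 -> b

Fill CYK table bottom-up — only the sub-triangle for w[3..4]:
  cell(3,3) a: {S,T0}  orig:{S}
  cell(4,4) b: {A,B,S,T1}  orig:{A,B,S}
  cell(3,4) ab: {S}

Original NTs in T[3,4] deriving "ab": ["S"]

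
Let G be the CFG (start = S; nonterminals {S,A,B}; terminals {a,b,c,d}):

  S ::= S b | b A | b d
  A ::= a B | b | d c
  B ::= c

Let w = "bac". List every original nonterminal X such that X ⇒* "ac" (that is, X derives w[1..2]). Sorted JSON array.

CNF form of G:
  S -> S T3 | T3 A | T3 T1
  A -> T0 B | T1 T2 | b
  B -> c
  T0 -> a
  T1 -> d
  T2 -> c
  T3 -> b

CYK fill, restricted to cells inside w[1..2]:
  [1..1]={T0}  "a"  orig:{}
  [2..2]={B,T2}  "c"  orig:{B}
  [1..2]={A}  "ac"

Original NTs in T[1,2] deriving "ac": ["A"]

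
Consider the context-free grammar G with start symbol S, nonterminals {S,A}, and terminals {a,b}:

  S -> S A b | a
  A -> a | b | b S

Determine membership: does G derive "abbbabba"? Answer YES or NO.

CNF form of G:
  S -> S X1 | a
  A -> T0 S | a | b
  T0 -> b
  X1 -> A T0

CYK table (by increasing span):
  [0..0]={A,S}  "a"
  [1..1]={A,T0}  "b"  orig:{A}
  [2..2]={A,T0}  "b"  orig:{A}
  [3..3]={A,T0}  "b"  orig:{A}
  [4..4]={A,S}  "a"
  [5..5]={A,T0}  "b"  orig:{A}
  [6..6]={A,T0}  "b"  orig:{A}
  [7..7]={A,S}  "a"
  [0..1]={X1}  "ab"  orig:{}
  [1..2]={X1}  "bb"  orig:{}
  [2..3]={X1}  "bb"  orig:{}
  [3..4]={A}  "ba"
  [4..5]={X1}  "ab"  orig:{}
  [5..6]={X1}  "bb"  orig:{}
  [6..7]={A}  "ba"
  [0..2]={S}  "abb"
  [1..3]=∅  "bbb"
  [2..4]=∅  "bba"
  [3..5]={X1}  "bab"  orig:{}
  [4..6]={S}  "abb"
  [5..7]=∅  "bba"
  [0..3]=∅  "abbb"
  [1..4]=∅  "bbba"
  [2..5]=∅  "bbab"
  [3..6]={A}  "babb"
  [4..7]=∅  "abba"
  [0..4]=∅  "abbba"
  [1..5]=∅  "bbbab"
  [2..6]=∅  "bbabb"
  [3..7]=∅  "babba"
  [0..5]={S}  "abbbab"
  [1..6]=∅  "bbbabb"
  [2..7]=∅  "bbabba"
  [0..6]=∅  "abbbabb"
  [1..7]=∅  "bbbabba"
  [0..7]=∅  "abbbabba"

S ∉ T[0,7] ⇒ NO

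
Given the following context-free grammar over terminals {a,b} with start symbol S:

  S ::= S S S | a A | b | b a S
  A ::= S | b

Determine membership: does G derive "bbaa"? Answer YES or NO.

CNF form of G:
  S -> S X4 | T0 A | T1 X5 | b
  A -> S X2 | T0 A | T1 X3 | b
  T0 -> a
  T1 -> b
  X2 -> S S
  X3 -> T0 S
  X4 -> S S
  X5 -> T0 S

CYK fill:
  cell(0,0) b: {A,S,T1}  orig:{A,S}
  cell(1,1) b: {A,S,T1}  orig:{A,S}
  cell(2,2) a: {T0}  orig:{}
  cell(3,3) a: {T0}  orig:{}
  cell(0,1) bb: {X2,X4}  orig:{}
  cell(1,2) ba: ∅
  cell(2,3) aa: ∅
  cell(0,2) bba: ∅
  cell(1,3) baa: ∅
  cell(0,3) bbaa: ∅

S ∉ T[0,3] ⇒ NO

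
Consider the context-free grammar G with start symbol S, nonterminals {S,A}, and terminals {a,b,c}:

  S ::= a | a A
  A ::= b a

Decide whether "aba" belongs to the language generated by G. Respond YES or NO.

Convert to CNF:
  S -> T1 A | a
  A -> T0 T1
  T0 -> b
  T1 -> a

Fill CYK table bottom-up:
  [0..0]={S,T1}  "a"  orig:{S}
  [1..1]={T0}  "b"  orig:{}
  [2..2]={S,T1}  "a"  orig:{S}
  [0..1]=∅  "ab"
  [1..2]={A}  "ba"
  [0..2]={S}  "aba"

S ∈ T[0,2] ⇒ YES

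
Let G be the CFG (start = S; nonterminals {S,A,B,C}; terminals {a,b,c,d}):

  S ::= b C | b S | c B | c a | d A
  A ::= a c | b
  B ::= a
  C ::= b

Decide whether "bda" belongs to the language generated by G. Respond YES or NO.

CNF form of G:
  S -> T1 B | T1 T0 | T2 C | T2 S | T3 A
  A -> T0 T1 | b
  B -> a
  C -> b
  T0 -> a
  T1 -> c
  T2 -> b
  T3 -> d

CYK fill:
  cell(0,0) b: {A,C,T2}  orig:{A,C}
  cell(1,1) d: {T3}  orig:{}
  cell(2,2) a: {B,T0}  orig:{B}
  cell(0,1) bd: ∅
  cell(1,2) da: ∅
  cell(0,2) bda: ∅

S ∉ T[0,2] ⇒ NO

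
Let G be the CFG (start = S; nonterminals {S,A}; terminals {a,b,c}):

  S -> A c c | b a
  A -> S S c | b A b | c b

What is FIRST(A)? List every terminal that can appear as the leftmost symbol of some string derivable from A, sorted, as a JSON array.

Compute FIRST by fixpoint:
round 1:
  A via A→b A b: +{b}
  A via A→c b: +{c}
  S via S→A c c: +{b,c}
  FIRST[S]={b,c}  FIRST[A]={b,c}
round 2: (no change)
  FIRST[S]={b,c}  FIRST[A]={b,c}

FIRST(A) = ["b", "c"]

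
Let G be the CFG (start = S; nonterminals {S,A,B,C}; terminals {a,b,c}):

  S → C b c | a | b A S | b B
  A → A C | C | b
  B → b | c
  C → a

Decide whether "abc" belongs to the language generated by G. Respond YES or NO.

Convert to CNF:
  S -> C X2 | T0 B | T0 X3 | a
  A -> A C | a | b
  B -> b | c
  C -> a
  T0 -> b
  T1 -> c
  X2 -> T0 T1
  X3 -> A S

CYK table (by increasing span):
  T[0,0] 'a' = {A,C,S}
  T[1,1] 'b' = {A,B,T0}  orig:{A,B}
  T[2,2] 'c' = {B,T1}  orig:{B}
  T[0,1] 'ab' = ∅
  T[1,2] 'bc' = {S,X2}  orig:{S}
  T[0,2] 'abc' = {S,X3}  orig:{S}

S ∈ T[0,2] ⇒ YES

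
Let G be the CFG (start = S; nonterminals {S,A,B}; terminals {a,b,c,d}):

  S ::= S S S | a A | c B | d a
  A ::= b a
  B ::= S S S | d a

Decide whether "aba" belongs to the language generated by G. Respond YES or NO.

Convert to CNF:
  S -> S X5 | T1 A | T2 T1 | T3 B
  A -> T0 T1
  B -> S X4 | T2 T1
  T0 -> b
  T1 -> a
  T2 -> d
  T3 -> c
  X4 -> S S
  X5 -> S S

CYK fill:
  T[0,0] 'a' = {T1}  orig:{}
  T[1,1] 'b' = {T0}  orig:{}
  T[2,2] 'a' = {T1}  orig:{}
  T[0,1] 'ab' = ∅
  T[1,2] 'ba' = {A}
  T[0,2] 'aba' = {S}

S ∈ T[0,2] ⇒ YES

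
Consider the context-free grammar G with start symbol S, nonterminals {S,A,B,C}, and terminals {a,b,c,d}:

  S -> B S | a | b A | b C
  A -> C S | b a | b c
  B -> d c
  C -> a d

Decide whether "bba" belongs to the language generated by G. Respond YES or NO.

CNF form of G:
  S -> B S | T0 A | T0 C | a
  A -> C S | T0 T1 | T0 T2
  B -> T3 T2
  C -> T1 T3
  T0 -> b
  T1 -> a
  T2 -> c
  T3 -> d

Fill CYK table bottom-up:
  cell(0,0) b: {T0}  orig:{}
  cell(1,1) b: {T0}  orig:{}
  cell(2,2) a: {S,T1}  orig:{S}
  cell(0,1) bb: ∅
  cell(1,2) ba: {A}
  cell(0,2) bba: {S}

S ∈ T[0,2] ⇒ YES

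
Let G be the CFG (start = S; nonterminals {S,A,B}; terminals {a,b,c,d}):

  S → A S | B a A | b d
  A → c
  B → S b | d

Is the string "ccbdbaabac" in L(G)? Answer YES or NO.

CNF form of G:
  S -> A S | B X3 | T0 T2
  A -> c
  B -> S T0 | d
  T0 -> b
  T1 -> a
  T2 -> d
  X3 -> T1 A

CYK table (by increasing span):
  cell(0,0) c: {A}
  cell(1,1) c: {A}
  cell(2,2) b: {T0}  orig:{}
  cell(3,3) d: {B,T2}  orig:{B}
  cell(4,4) b: {T0}  orig:{}
  cell(5,5) a: {T1}  orig:{}
  cell(6,6) a: {T1}  orig:{}
  cell(7,7) b: {T0}  orig:{}
  cell(8,8) a: {T1}  orig:{}
  cell(9,9) c: {A}
  cell(0,1) cc: ∅
  cell(1,2) cb: ∅
  cell(2,3) bd: {S}
  cell(3,4) db: ∅
  cell(4,5) ba: ∅
  cell(5,6) aa: ∅
  cell(6,7) ab: ∅
  cell(7,8) ba: ∅
  cell(8,9) ac: {X3}  orig:{}
  cell(0,2) ccb: ∅
  cell(1,3) cbd: {S}
  cell(2,4) bdb: {B}
  cell(3,5) dba: ∅
  cell(4,6) baa: ∅
  cell(5,7) aab: ∅
  cell(6,8) aba: ∅
  cell(7,9) bac: ∅
  cell(0,3) ccbd: {S}
  cell(1,4) cbdb: {B}
  cell(2,5) bdba: ∅
  cell(3,6) dbaa: ∅
  cell(4,7) baab: ∅
  cell(5,8) aaba: ∅
  cell(6,9) abac: ∅
  cell(0,4) ccbdb: {B}
  cell(1,5) cbdba: ∅
  cell(2,6) bdbaa: ∅
  cell(3,7) dbaab: ∅
  cell(4,8) baaba: ∅
  cell(5,9) aabac: ∅
  cell(0,5) ccbdba: ∅
  cell(1,6) cbdbaa: ∅
  cell(2,7) bdbaab: ∅
  cell(3,8) dbaaba: ∅
  cell(4,9) baabac: ∅
  cell(0,6) ccbdbaa: ∅
  cell(1,7) cbdbaab: ∅
  cell(2,8) bdbaaba: ∅
  cell(3,9) dbaabac: ∅
  cell(0,7) ccbdbaab: ∅
  cell(1,8) cbdbaaba: ∅
  cell(2,9) bdbaabac: ∅
  cell(0,8) ccbdbaaba: ∅
  cell(1,9) cbdbaabac: ∅
  cell(0,9) ccbdbaabac: ∅

S ∉ T[0,9] ⇒ NO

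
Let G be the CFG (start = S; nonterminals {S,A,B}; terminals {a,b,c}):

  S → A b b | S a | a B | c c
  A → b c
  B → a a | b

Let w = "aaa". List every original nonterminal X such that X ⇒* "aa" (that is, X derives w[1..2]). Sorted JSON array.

Convert to CNF:
  S -> A X3 | S T2 | T1 T1 | T2 B
  A -> T0 T1
  B -> T2 T2 | b
  T0 -> b
  T1 -> c
  T2 -> a
  X3 -> T0 T0

Fill CYK table bottom-up, restricted to cells inside w[1..2]:
  T[1,1] 'a' = {T2}  orig:{}
  T[2,2] 'a' = {T2}  orig:{}
  T[1,2] 'aa' = {B}

Original NTs in T[1,2] deriving "aa": ["B"]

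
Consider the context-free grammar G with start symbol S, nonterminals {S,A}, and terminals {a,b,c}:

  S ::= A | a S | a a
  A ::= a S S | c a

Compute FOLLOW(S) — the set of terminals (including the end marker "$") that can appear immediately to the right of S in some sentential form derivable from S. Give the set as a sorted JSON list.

FIRST sets, iterate to fixpoint:
pass 1:
  A via A→a S S: +{a}
  A via A→c a: +{c}
  S via S→A: +{a,c}
  FIRST(S)={a,c}  FIRST(A)={a,c}
pass 2: done
  FIRST(S)={a,c}  FIRST(A)={a,c}

FOLLOW iteration:
seed FOLLOW(S) with $
pass 1:
  A→a S S: FOLLOW(S) ⊇ FIRST(S) = {a,c}; new: +{a,c}
  S→A: FOLLOW(A) ⊇ FOLLOW(S) ⊇ {$,a,c}; new: +{$,a,c}
  FOLLOW(S)={$,a,c}  FOLLOW(A)={$,a,c}
pass 2: (no change)
  FOLLOW(S)={$,a,c}  FOLLOW(A)={$,a,c}

FOLLOW(S) = ["$", "a", "c"]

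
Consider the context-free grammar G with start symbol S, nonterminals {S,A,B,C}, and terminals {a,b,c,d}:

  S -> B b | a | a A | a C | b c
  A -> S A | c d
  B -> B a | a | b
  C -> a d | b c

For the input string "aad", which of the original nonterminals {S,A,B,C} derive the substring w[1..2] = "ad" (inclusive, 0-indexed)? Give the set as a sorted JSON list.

CNF form of G:
  S -> B T3 | T2 A | T2 C | T3 T0 | a
  A -> S A | T0 T1
  B -> B T2 | a | b
  C -> T2 T1 | T3 T0
  T0 -> c
  T1 -> d
  T2 -> a
  T3 -> b

CYK fill — only the sub-triangle for w[1..2]:
  [1..1]={B,S,T2}  "a"  orig:{B,S}
  [2..2]={T1}  "d"  orig:{}
  [1..2]={C}  "ad"

Original NTs in T[1,2] deriving "ad": ["C"]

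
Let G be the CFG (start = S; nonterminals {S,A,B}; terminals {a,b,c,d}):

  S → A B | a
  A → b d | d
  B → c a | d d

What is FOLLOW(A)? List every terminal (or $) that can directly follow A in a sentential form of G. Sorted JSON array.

Compute FIRST by fixpoint:
[1]
  A via A→b d: +{b}
  A via A→d: +{d}
  B via B→c a: +{c}
  B via B→d d: +{d}
  S via S→A B: +{b,d}
  S via S→a: +{a}
  FIRST(S)={a,b,d}  FIRST(A)={b,d}  FIRST(B)={c,d}
[2] (stable)
  FIRST(S)={a,b,d}  FIRST(A)={b,d}  FIRST(B)={c,d}

FOLLOW sets:
seed FOLLOW(S) with $
iter 1:
  S→A B: FOLLOW(A) ⊇ FIRST(B) = {c,d}; new: +{c,d}
  S→A B: FOLLOW(B) ⊇ FOLLOW(S) ⊇ {$}; new: +{$}
  S: {$}  A: {c,d}  B: {$}
iter 2: (no change)
  S: {$}  A: {c,d}  B: {$}

FOLLOW(A) = ["c", "d"]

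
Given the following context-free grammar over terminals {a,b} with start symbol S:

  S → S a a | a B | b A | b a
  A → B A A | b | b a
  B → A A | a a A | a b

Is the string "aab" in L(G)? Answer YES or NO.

CNF form of G:
  S -> S X4 | T0 A | T0 T1 | T1 B
  A -> B X2 | T0 T1 | b
  B -> A A | T1 T0 | T1 X3
  T0 -> b
  T1 -> a
  X2 -> A A
  X3 -> T1 A
  X4 -> T1 T1

CYK table (by increasing span):
  cell(0,0) a: {T1}  orig:{}
  cell(1,1) a: {T1}  orig:{}
  cell(2,2) b: {A,T0}  orig:{A}
  cell(0,1) aa: {X4}  orig:{}
  cell(1,2) ab: {B,X3}  orig:{B}
  cell(0,2) aab: {B,S}

S ∈ T[0,2] ⇒ YES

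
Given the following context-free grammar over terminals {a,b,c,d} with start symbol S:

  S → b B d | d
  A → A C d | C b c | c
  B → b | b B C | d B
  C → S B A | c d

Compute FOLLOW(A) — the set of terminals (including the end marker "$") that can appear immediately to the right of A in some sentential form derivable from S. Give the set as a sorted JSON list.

FIRST sets, iterate to fixpoint:
pass 1:
  A via A→c: +{c}
  B via B→b: +{b}
  B via B→d B: +{d}
  C via C→c d: +{c}
  S via S→b B d: +{b}
  S via S→d: +{d}
  FIRST[S]={b,d}  FIRST[A]={c}  FIRST[B]={b,d}  FIRST[C]={c}
pass 2:
  C via C→S B A: +{b,d}
  FIRST[S]={b,d}  FIRST[A]={c}  FIRST[B]={b,d}  FIRST[C]={b,c,d}
pass 3:
  A via A→C b c: +{b,d}
  FIRST[S]={b,d}  FIRST[A]={b,c,d}  FIRST[B]={b,d}  FIRST[C]={b,c,d}
pass 4: — fixpoint
  FIRST[S]={b,d}  FIRST[A]={b,c,d}  FIRST[B]={b,d}  FIRST[C]={b,c,d}

FOLLOW sets:
initialize: $ ∈ FOLLOW(S)
iter 1:
  A→A C d: FOLLOW(A) ⊇ FIRST(C) = {b,c,d}; new: +{b,c,d}
  A→A C d: FOLLOW(C) ⊇ FIRST(d) = {d}; new: +{d}
  A→C b c: FOLLOW(C) ⊇ FIRST(b) = {b}; new: +{b}
  B→b B C: FOLLOW(B) ⊇ FIRST(C) = {b,c,d}; new: +{b,c,d}
  B→b B C: FOLLOW(C) ⊇ FOLLOW(B) ⊇ {b,c,d}; new: +{c}
  C→S B A: FOLLOW(S) ⊇ FIRST(B) = {b,d}; new: +{b,d}
  S: {$,b,d}  A: {b,c,d}  B: {b,c,d}  C: {b,c,d}
iter 2: (no change)
  S: {$,b,d}  A: {b,c,d}  B: {b,c,d}  C: {b,c,d}

FOLLOW(A) = ["b", "c", "d"]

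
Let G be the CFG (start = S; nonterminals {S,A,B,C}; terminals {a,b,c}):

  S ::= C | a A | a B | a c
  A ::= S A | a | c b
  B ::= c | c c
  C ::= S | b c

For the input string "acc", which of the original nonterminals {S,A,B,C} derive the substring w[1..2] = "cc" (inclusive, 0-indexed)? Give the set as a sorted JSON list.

Convert to CNF:
  S -> T1 T0 | T2 A | T2 B | T2 T0
  A -> S A | T0 T1 | a
  B -> T0 T0 | c
  C -> T1 T0 | T2 A | T2 B | T2 T0
  T0 -> c
  T1 -> b
  T2 -> a

Fill CYK table bottom-up (cells [i..j] with 1 ≤ i ≤ j ≤ 2 only):
  [1..1]={B,T0}  "c"  orig:{B}
  [2..2]={B,T0}  "c"  orig:{B}
  [1..2]={B}  "cc"

Original NTs in T[1,2] deriving "cc": ["B"]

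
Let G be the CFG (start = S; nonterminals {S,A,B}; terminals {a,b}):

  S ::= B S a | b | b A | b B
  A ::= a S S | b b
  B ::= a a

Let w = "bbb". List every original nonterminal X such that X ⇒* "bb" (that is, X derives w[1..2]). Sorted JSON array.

Convert to CNF:
  S -> B X3 | T1 A | T1 B | b
  A -> T0 X2 | T1 T1
  B -> T0 T0
  T0 -> a
  T1 -> b
  X2 -> S S
  X3 -> S T0

Fill CYK table bottom-up (cells [i..j] with 1 ≤ i ≤ j ≤ 2 only):
  cell(1,1) b: {S,T1}  orig:{S}
  cell(2,2) b: {S,T1}  orig:{S}
  cell(1,2) bb: {A,X2}  orig:{A}

Original NTs in T[1,2] deriving "bb": ["A"]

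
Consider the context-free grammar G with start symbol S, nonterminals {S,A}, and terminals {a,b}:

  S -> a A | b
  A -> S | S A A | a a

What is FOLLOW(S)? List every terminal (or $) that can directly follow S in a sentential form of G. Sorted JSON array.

FIRST iteration:
iter 1:
  A via A→a a: +{a}
  S via S→a A: +{a}
  S via S→b: +{b}
  FIRST(S)={a,b}  FIRST(A)={a}
iter 2:
  A via A→S: +{b}
  FIRST(S)={a,b}  FIRST(A)={a,b}
iter 3: (stable)
  FIRST(S)={a,b}  FIRST(A)={a,b}

Compute FOLLOW by fixpoint:
initialize: $ ∈ FOLLOW(S)
iter 1:
  A→S A A: FOLLOW(S) ⊇ FIRST(A) = {a,b}; new: +{a,b}
  A→S A A: FOLLOW(A) ⊇ FIRST(A) = {a,b}; new: +{a,b}
  S→a A: FOLLOW(A) ⊇ FOLLOW(S) ⊇ {$,a,b}; new: +{$}
  FOLLOW[S]={$,a,b}  FOLLOW[A]={$,a,b}
iter 2: (stable)
  FOLLOW[S]={$,a,b}  FOLLOW[A]={$,a,b}

FOLLOW(S) = ["$", "a", "b"]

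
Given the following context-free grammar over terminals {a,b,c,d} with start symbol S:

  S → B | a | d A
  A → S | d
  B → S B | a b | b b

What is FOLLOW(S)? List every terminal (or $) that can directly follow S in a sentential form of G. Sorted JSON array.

FIRST iteration:
round 1:
  A via A→d: +{d}
  B via B→a b: +{a}
  B via B→b b: +{b}
  S via S→B: +{a,b}
  S via S→d A: +{d}
  FIRST(S)={a,b,d}  FIRST(A)={d}  FIRST(B)={a,b}
round 2:
  A via A→S: +{a,b}
  B via B→S B: +{d}
  FIRST(S)={a,b,d}  FIRST(A)={a,b,d}  FIRST(B)={a,b,d}
round 3: (stable)
  FIRST(S)={a,b,d}  FIRST(A)={a,b,d}  FIRST(B)={a,b,d}

Compute FOLLOW by fixpoint:
FOLLOW(S) := {$}
iter 1:
  B→S B: FOLLOW(S) ⊇ FIRST(B) = {a,b,d}; new: +{a,b,d}
  S→B: FOLLOW(B) ⊇ FOLLOW(S) ⊇ {$,a,b,d}; new: +{$,a,b,d}
  S→d A: FOLLOW(A) ⊇ FOLLOW(S) ⊇ {$,a,b,d}; new: +{$,a,b,d}
  S: {$,a,b,d}  A: {$,a,b,d}  B: {$,a,b,d}
iter 2: (no change)
  S: {$,a,b,d}  A: {$,a,b,d}  B: {$,a,b,d}

FOLLOW(S) = ["$", "a", "b", "d"]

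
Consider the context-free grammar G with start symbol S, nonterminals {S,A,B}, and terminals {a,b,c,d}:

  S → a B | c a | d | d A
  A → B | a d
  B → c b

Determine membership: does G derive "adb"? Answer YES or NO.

Convert to CNF:
  S -> T0 B | T1 A | T2 T0 | d
  A -> T0 T1 | T2 T3
  B -> T2 T3
  T0 -> a
  T1 -> d
  T2 -> c
  T3 -> b

CYK fill:
  cell(0,0) a: {T0}  orig:{}
  cell(1,1) d: {S,T1}  orig:{S}
  cell(2,2) b: {T3}  orig:{}
  cell(0,1) ad: {A}
  cell(1,2) db: ∅
  cell(0,2) adb: ∅

S ∉ T[0,2] ⇒ NO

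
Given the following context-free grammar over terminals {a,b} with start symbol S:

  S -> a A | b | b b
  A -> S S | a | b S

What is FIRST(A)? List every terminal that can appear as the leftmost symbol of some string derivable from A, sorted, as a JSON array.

Compute FIRST by fixpoint:
iter 1:
  A via A→a: +{a}
  A via A→b S: +{b}
  S via S→a A: +{a}
  S via S→b: +{b}
  FIRST(S)={a,b}  FIRST(A)={a,b}
iter 2: (no change)
  FIRST(S)={a,b}  FIRST(A)={a,b}

FIRST(A) = ["a", "b"]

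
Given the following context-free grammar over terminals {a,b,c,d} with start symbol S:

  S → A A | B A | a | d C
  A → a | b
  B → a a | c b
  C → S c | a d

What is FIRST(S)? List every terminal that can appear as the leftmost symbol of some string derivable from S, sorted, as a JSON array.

Compute FIRST by fixpoint:
round 1:
  A via A→a: +{a}
  A via A→b: +{b}
  B via B→a a: +{a}
  B via B→c b: +{c}
  C via C→a d: +{a}
  S via S→A A: +{a,b}
  S via S→B A: +{c}
  S via S→d C: +{d}
  FIRST[S]={a,b,c,d}  FIRST[A]={a,b}  FIRST[B]={a,c}  FIRST[C]={a}
round 2:
  C via C→S c: +{b,c,d}
  FIRST[S]={a,b,c,d}  FIRST[A]={a,b}  FIRST[B]={a,c}  FIRST[C]={a,b,c,d}
round 3: (no change)
  FIRST[S]={a,b,c,d}  FIRST[A]={a,b}  FIRST[B]={a,c}  FIRST[C]={a,b,c,d}

FIRST(S) = ["a", "b", "c", "d"]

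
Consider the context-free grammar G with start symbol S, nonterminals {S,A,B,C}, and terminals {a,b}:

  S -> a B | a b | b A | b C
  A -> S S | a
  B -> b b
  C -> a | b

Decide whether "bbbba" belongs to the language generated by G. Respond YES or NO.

CNF form of G:
  S -> T0 A | T0 C | T1 B | T1 T0
  A -> S S | a
  B -> T0 T0
  C -> a | b
  T0 -> b
  T1 -> a

CYK fill:
  [0..0]={C,T0}  "b"  orig:{C}
  [1..1]={C,T0}  "b"  orig:{C}
  [2..2]={C,T0}  "b"  orig:{C}
  [3..3]={C,T0}  "b"  orig:{C}
  [4..4]={A,C,T1}  "a"  orig:{A,C}
  [0..1]={B,S}  "bb"
  [1..2]={B,S}  "bb"
  [2..3]={B,S}  "bb"
  [3..4]={S}  "ba"
  [0..2]=∅  "bbb"
  [1..3]=∅  "bbb"
  [2..4]=∅  "bba"
  [0..3]={A}  "bbbb"
  [1..4]={A}  "bbba"
  [0..4]={S}  "bbbba"

S ∈ T[0,4] ⇒ YES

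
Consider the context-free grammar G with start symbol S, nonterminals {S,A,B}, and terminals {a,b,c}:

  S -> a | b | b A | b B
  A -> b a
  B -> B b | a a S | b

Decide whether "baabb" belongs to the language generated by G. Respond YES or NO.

CNF form of G:
  S -> T0 A | T0 B | a | b
  A -> T0 T1
  B -> B T0 | T1 X2 | b
  T0 -> b
  T1 -> a
  X2 -> T1 S

CYK fill:
  T[0,0] 'b' = {B,S,T0}  orig:{B,S}
  T[1,1] 'a' = {S,T1}  orig:{S}
  T[2,2] 'a' = {S,T1}  orig:{S}
  T[3,3] 'b' = {B,S,T0}  orig:{B,S}
  T[4,4] 'b' = {B,S,T0}  orig:{B,S}
  T[0,1] 'ba' = {A}
  T[1,2] 'aa' = {X2}  orig:{}
  T[2,3] 'ab' = {X2}  orig:{}
  T[3,4] 'bb' = {B,S}
  T[0,2] 'baa' = ∅
  T[1,3] 'aab' = {B}
  T[2,4] 'abb' = {X2}  orig:{}
  T[0,3] 'baab' = {S}
  T[1,4] 'aabb' = {B}
  T[0,4] 'baabb' = {S}

S ∈ T[0,4] ⇒ YES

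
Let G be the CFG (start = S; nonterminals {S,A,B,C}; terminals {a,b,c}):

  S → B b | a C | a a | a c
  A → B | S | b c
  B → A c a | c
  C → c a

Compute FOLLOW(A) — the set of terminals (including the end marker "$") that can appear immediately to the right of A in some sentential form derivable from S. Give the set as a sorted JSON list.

FIRST iteration:
iter 1:
  A via A→b c: +{b}
  B via B→A c a: +{b}
  B via B→c: +{c}
  C via C→c a: +{c}
  S via S→B b: +{b,c}
  S via S→a C: +{a}
  FIRST(S)={a,b,c}  FIRST(A)={b}  FIRST(B)={b,c}  FIRST(C)={c}
iter 2:
  A via A→B: +{c}
  A via A→S: +{a}
  B via B→A c a: +{a}
  FIRST(S)={a,b,c}  FIRST(A)={a,b,c}  FIRST(B)={a,b,c}  FIRST(C)={c}
iter 3: (no change)
  FIRST(S)={a,b,c}  FIRST(A)={a,b,c}  FIRST(B)={a,b,c}  FIRST(C)={c}

FOLLOW iteration:
FOLLOW(S) := {$}
[1]
  B→A c a: FOLLOW(A) ⊇ FIRST(c) = {c}; new: +{c}
  S→B b: FOLLOW(B) ⊇ FIRST(b) = {b}; new: +{b}
  S→a C: FOLLOW(C) ⊇ FOLLOW(S) ⊇ {$}; new: +{$}
  S: {$}  A: {c}  B: {b}  C: {$}
[2]
  A→B: FOLLOW(B) ⊇ FOLLOW(A) ⊇ {c}; new: +{c}
  A→S: FOLLOW(S) ⊇ FOLLOW(A) ⊇ {c}; new: +{c}
  S→a C: FOLLOW(C) ⊇ FOLLOW(S) ⊇ {$,c}; new: +{c}
  S: {$,c}  A: {c}  B: {b,c}  C: {$,c}
[3] — fixpoint
  S: {$,c}  A: {c}  B: {b,c}  C: {$,c}

FOLLOW(A) = ["c"]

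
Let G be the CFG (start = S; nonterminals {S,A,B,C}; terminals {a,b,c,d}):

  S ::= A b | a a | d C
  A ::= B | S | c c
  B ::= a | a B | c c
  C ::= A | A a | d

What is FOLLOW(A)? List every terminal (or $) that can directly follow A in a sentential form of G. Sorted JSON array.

Compute FIRST by fixpoint:
iter 1:
  A via A→c c: +{c}
  B via B→a: +{a}
  B via B→c c: +{c}
  C via C→A: +{c}
  C via C→d: +{d}
  S via S→A b: +{c}
  S via S→a a: +{a}
  S via S→d C: +{d}
  FIRST(S)={a,c,d}  FIRST(A)={c}  FIRST(B)={a,c}  FIRST(C)={c,d}
iter 2:
  A via A→B: +{a}
  A via A→S: +{d}
  C via C→A: +{a}
  FIRST(S)={a,c,d}  FIRST(A)={a,c,d}  FIRST(B)={a,c}  FIRST(C)={a,c,d}
iter 3: done
  FIRST(S)={a,c,d}  FIRST(A)={a,c,d}  FIRST(B)={a,c}  FIRST(C)={a,c,d}

Compute FOLLOW by fixpoint:
FOLLOW(S) := {$}
round 1:
  C→A a: FOLLOW(A) ⊇ FIRST(a) = {a}; new: +{a}
  S→A b: FOLLOW(A) ⊇ FIRST(b) = {b}; new: +{b}
  S→d C: FOLLOW(C) ⊇ FOLLOW(S) ⊇ {$}; new: +{$}
  FOLLOW[S]={$}  FOLLOW[A]={a,b}  FOLLOW[B]={}  FOLLOW[C]={$}
round 2:
  A→B: FOLLOW(B) ⊇ FOLLOW(A) ⊇ {a,b}; new: +{a,b}
  A→S: FOLLOW(S) ⊇ FOLLOW(A) ⊇ {a,b}; new: +{a,b}
  C→A: FOLLOW(A) ⊇ FOLLOW(C) ⊇ {$}; new: +{$}
  S→d C: FOLLOW(C) ⊇ FOLLOW(S) ⊇ {$,a,b}; new: +{a,b}
  FOLLOW[S]={$,a,b}  FOLLOW[A]={$,a,b}  FOLLOW[B]={a,b}  FOLLOW[C]={$,a,b}
round 3:
  A→B: FOLLOW(B) ⊇ FOLLOW(A) ⊇ {$,a,b}; new: +{$}
  FOLLOW[S]={$,a,b}  FOLLOW[A]={$,a,b}  FOLLOW[B]={$,a,b}  FOLLOW[C]={$,a,b}
round 4: (no change)
  FOLLOW[S]={$,a,b}  FOLLOW[A]={$,a,b}  FOLLOW[B]={$,a,b}  FOLLOW[C]={$,a,b}

FOLLOW(A) = ["$", "a", "b"]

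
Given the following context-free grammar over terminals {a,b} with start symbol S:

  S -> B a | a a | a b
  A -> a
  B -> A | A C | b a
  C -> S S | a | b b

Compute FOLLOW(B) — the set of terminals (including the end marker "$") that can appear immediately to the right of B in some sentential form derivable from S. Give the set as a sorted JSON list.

Compute FIRST by fixpoint:
pass 1:
  A via A→a: +{a}
  B via B→A: +{a}
  B via B→b a: +{b}
  C via C→a: +{a}
  C via C→b b: +{b}
  S via S→B a: +{a,b}
  FIRST[S]={a,b}  FIRST[A]={a}  FIRST[B]={a,b}  FIRST[C]={a,b}
pass 2: done
  FIRST[S]={a,b}  FIRST[A]={a}  FIRST[B]={a,b}  FIRST[C]={a,b}

Compute FOLLOW by fixpoint:
initialize: $ ∈ FOLLOW(S)
round 1:
  B→A C: FOLLOW(A) ⊇ FIRST(C) = {a,b}; new: +{a,b}
  C→S S: FOLLOW(S) ⊇ FIRST(S) = {a,b}; new: +{a,b}
  S→B a: FOLLOW(B) ⊇ FIRST(a) = {a}; new: +{a}
  S: {$,a,b}  A: {a,b}  B: {a}  C: {}
round 2:
  B→A C: FOLLOW(C) ⊇ FOLLOW(B) ⊇ {a}; new: +{a}
  S: {$,a,b}  A: {a,b}  B: {a}  C: {a}
round 3: (stable)
  S: {$,a,b}  A: {a,b}  B: {a}  C: {a}

FOLLOW(B) = ["a"]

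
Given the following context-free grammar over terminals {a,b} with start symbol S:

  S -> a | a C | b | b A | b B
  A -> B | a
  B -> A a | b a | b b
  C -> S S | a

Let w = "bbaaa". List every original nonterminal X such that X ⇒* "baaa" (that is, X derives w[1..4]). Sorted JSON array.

Convert to CNF:
  S -> T0 C | T1 A | T1 B | a | b
  A -> A T0 | T1 T0 | T1 T1 | a
  B -> A T0 | T1 T0 | T1 T1
  C -> S S | a
  T0 -> a
  T1 -> b

Fill CYK table bottom-up, restricted to cells inside w[1..4]:
  cell(1,1) b: {S,T1}  orig:{S}
  cell(2,2) a: {A,C,S,T0}  orig:{A,C,S}
  cell(3,3) a: {A,C,S,T0}  orig:{A,C,S}
  cell(4,4) a: {A,C,S,T0}  orig:{A,C,S}
  cell(1,2) ba: {A,B,C,S}
  cell(2,3) aa: {A,B,C,S}
  cell(3,4) aa: {A,B,C,S}
  cell(1,3) baa: {A,B,C,S}
  cell(2,4) aaa: {A,B,C,S}
  cell(1,4) baaa: {A,B,C,S}

Original NTs in T[1,4] deriving "baaa": ["A", "B", "C", "S"]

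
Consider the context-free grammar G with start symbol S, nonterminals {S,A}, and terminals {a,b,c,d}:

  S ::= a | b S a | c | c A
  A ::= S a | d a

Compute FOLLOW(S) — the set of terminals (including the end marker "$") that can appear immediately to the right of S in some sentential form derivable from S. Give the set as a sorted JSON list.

Compute FIRST by fixpoint:
pass 1:
  A via A→d a: +{d}
  S via S→a: +{a}
  S via S→b S a: +{b}
  S via S→c: +{c}
  S: {a,b,c}  A: {d}
pass 2:
  A via A→S a: +{a,b,c}
  S: {a,b,c}  A: {a,b,c,d}
pass 3: (stable)
  S: {a,b,c}  A: {a,b,c,d}

Compute FOLLOW by fixpoint:
seed FOLLOW(S) with $
pass 1:
  A→S a: FOLLOW(S) ⊇ FIRST(a) = {a}; new: +{a}
  S→c A: FOLLOW(A) ⊇ FOLLOW(S) ⊇ {$,a}; new: +{$,a}
  FOLLOW[S]={$,a}  FOLLOW[A]={$,a}
pass 2: (stable)
  FOLLOW[S]={$,a}  FOLLOW[A]={$,a}

FOLLOW(S) = ["$", "a"]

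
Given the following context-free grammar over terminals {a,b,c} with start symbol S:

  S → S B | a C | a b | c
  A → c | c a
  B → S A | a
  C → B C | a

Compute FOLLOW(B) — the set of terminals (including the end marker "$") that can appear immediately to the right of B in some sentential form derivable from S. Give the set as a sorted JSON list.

Compute FIRST by fixpoint:
[1]
  A via A→c: +{c}
  B via B→a: +{a}
  C via C→B C: +{a}
  S via S→a C: +{a}
  S via S→c: +{c}
  S: {a,c}  A: {c}  B: {a}  C: {a}
[2]
  B via B→S A: +{c}
  C via C→B C: +{c}
  S: {a,c}  A: {c}  B: {a,c}  C: {a,c}
[3] — fixpoint
  S: {a,c}  A: {c}  B: {a,c}  C: {a,c}

Compute FOLLOW by fixpoint:
initialize: $ ∈ FOLLOW(S)
pass 1:
  B→S A: FOLLOW(S) ⊇ FIRST(A) = {c}; new: +{c}
  C→B C: FOLLOW(B) ⊇ FIRST(C) = {a,c}; new: +{a,c}
  S→S B: FOLLOW(S) ⊇ FIRST(B) = {a,c}; new: +{a}
  S→S B: FOLLOW(B) ⊇ FOLLOW(S) ⊇ {$,a,c}; new: +{$}
  S→a C: FOLLOW(C) ⊇ FOLLOW(S) ⊇ {$,a,c}; new: +{$,a,c}
  S: {$,a,c}  A: {}  B: {$,a,c}  C: {$,a,c}
pass 2:
  B→S A: FOLLOW(A) ⊇ FOLLOW(B) ⊇ {$,a,c}; new: +{$,a,c}
  S: {$,a,c}  A: {$,a,c}  B: {$,a,c}  C: {$,a,c}
pass 3: (no change)
  S: {$,a,c}  A: {$,a,c}  B: {$,a,c}  C: {$,a,c}

FOLLOW(B) = ["$", "a", "c"]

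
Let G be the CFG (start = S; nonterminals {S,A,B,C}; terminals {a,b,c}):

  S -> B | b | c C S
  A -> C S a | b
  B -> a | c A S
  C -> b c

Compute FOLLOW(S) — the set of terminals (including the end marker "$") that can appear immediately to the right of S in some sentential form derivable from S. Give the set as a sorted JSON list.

FIRST sets, iterate to fixpoint:
pass 1:
  A via A→b: +{b}
  B via B→a: +{a}
  B via B→c A S: +{c}
  C via C→b c: +{b}
  S via S→B: +{a,c}
  S via S→b: +{b}
  FIRST[S]={a,b,c}  FIRST[A]={b}  FIRST[B]={a,c}  FIRST[C]={b}
pass 2: done
  FIRST[S]={a,b,c}  FIRST[A]={b}  FIRST[B]={a,c}  FIRST[C]={b}

Compute FOLLOW by fixpoint:
initialize: $ ∈ FOLLOW(S)
[1]
  A→C S a: FOLLOW(C) ⊇ FIRST(S) = {a,b,c}; new: +{a,b,c}
  A→C S a: FOLLOW(S) ⊇ FIRST(a) = {a}; new: +{a}
  B→c A S: FOLLOW(A) ⊇ FIRST(S) = {a,b,c}; new: +{a,b,c}
  S→B: FOLLOW(B) ⊇ FOLLOW(S) ⊇ {$,a}; new: +{$,a}
  S: {$,a}  A: {a,b,c}  B: {$,a}  C: {a,b,c}
[2] done
  S: {$,a}  A: {a,b,c}  B: {$,a}  C: {a,b,c}

FOLLOW(S) = ["$", "a"]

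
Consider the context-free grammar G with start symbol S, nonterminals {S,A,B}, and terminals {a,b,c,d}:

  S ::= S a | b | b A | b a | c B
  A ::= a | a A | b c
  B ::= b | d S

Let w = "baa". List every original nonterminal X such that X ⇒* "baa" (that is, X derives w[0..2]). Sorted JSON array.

Convert to CNF:
  S -> S T0 | T1 A | T1 T0 | T2 B | b
  A -> T0 A | T1 T2 | a
  B -> T3 S | b
  T0 -> a
  T1 -> b
  T2 -> c
  T3 -> d

Fill CYK table bottom-up (cells [i..j] with 0 ≤ i ≤ j ≤ 2 only):
  T[0,0] 'b' = {B,S,T1}  orig:{B,S}
  T[1,1] 'a' = {A,T0}  orig:{A}
  T[2,2] 'a' = {A,T0}  orig:{A}
  T[0,1] 'ba' = {S}
  T[1,2] 'aa' = {A}
  T[0,2] 'baa' = {S}

Original NTs in T[0,2] deriving "baa": ["S"]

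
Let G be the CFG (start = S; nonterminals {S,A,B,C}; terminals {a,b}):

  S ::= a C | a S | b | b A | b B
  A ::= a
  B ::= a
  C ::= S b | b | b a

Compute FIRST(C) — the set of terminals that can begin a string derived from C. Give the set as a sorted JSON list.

Compute FIRST by fixpoint:
iter 1:
  A via A→a: +{a}
  B via B→a: +{a}
  C via C→b: +{b}
  S via S→a C: +{a}
  S via S→b: +{b}
  S: {a,b}  A: {a}  B: {a}  C: {b}
iter 2:
  C via C→S b: +{a}
  S: {a,b}  A: {a}  B: {a}  C: {a,b}
iter 3: (no change)
  S: {a,b}  A: {a}  B: {a}  C: {a,b}

FIRST(C) = ["a", "b"]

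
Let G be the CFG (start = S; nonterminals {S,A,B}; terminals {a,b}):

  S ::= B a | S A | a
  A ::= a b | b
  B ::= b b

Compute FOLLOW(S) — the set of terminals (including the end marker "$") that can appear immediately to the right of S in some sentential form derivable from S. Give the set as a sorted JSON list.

FIRST iteration:
round 1:
  A via A→a b: +{a}
  A via A→b: +{b}
  B via B→b b: +{b}
  S via S→B a: +{b}
  S via S→a: +{a}
  FIRST[S]={a,b}  FIRST[A]={a,b}  FIRST[B]={b}
round 2: (no change)
  FIRST[S]={a,b}  FIRST[A]={a,b}  FIRST[B]={b}

FOLLOW iteration:
seed FOLLOW(S) with $
round 1:
  S→B a: FOLLOW(B) ⊇ FIRST(a) = {a}; new: +{a}
  S→S A: FOLLOW(S) ⊇ FIRST(A) = {a,b}; new: +{a,b}
  S→S A: FOLLOW(A) ⊇ FOLLOW(S) ⊇ {$,a,b}; new: +{$,a,b}
  S: {$,a,b}  A: {$,a,b}  B: {a}
round 2: (stable)
  S: {$,a,b}  A: {$,a,b}  B: {a}

FOLLOW(S) = ["$", "a", "b"]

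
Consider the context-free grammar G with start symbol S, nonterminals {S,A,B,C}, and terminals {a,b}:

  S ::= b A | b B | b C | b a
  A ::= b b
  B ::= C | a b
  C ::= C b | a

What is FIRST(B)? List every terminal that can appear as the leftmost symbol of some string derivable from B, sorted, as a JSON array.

FIRST iteration:
iter 1:
  A via A→b b: +{b}
  B via B→a b: +{a}
  C via C→a: +{a}
  S via S→b A: +{b}
  FIRST[S]={b}  FIRST[A]={b}  FIRST[B]={a}  FIRST[C]={a}
iter 2: done
  FIRST[S]={b}  FIRST[A]={b}  FIRST[B]={a}  FIRST[C]={a}

FIRST(B) = ["a"]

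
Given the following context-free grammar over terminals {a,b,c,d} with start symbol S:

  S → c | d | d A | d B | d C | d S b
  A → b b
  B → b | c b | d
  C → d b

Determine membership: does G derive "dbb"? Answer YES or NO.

CNF form of G:
  S -> T2 A | T2 B | T2 C | T2 X3 | c | d
  A -> T0 T0
  B -> T1 T0 | b | d
  C -> T2 T0
  T0 -> b
  T1 -> c
  T2 -> d
  X3 -> S T0

CYK table (by increasing span):
  [0..0]={B,S,T2}  "d"  orig:{B,S}
  [1..1]={B,T0}  "b"  orig:{B}
  [2..2]={B,T0}  "b"  orig:{B}
  [0..1]={C,S,X3}  "db"  orig:{C,S}
  [1..2]={A}  "bb"
  [0..2]={S,X3}  "dbb"  orig:{S}

S ∈ T[0,2] ⇒ YES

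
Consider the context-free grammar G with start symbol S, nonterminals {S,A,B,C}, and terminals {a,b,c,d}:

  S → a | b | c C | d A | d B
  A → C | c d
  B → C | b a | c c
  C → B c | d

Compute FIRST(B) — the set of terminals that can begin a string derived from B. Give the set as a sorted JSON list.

FIRST sets, iterate to fixpoint:
round 1:
  A via A→c d: +{c}
  B via B→b a: +{b}
  B via B→c c: +{c}
  C via C→B c: +{b,c}
  C via C→d: +{d}
  S via S→a: +{a}
  S via S→b: +{b}
  S via S→c C: +{c}
  S via S→d A: +{d}
  FIRST[S]={a,b,c,d}  FIRST[A]={c}  FIRST[B]={b,c}  FIRST[C]={b,c,d}
round 2:
  A via A→C: +{b,d}
  B via B→C: +{d}
  FIRST[S]={a,b,c,d}  FIRST[A]={b,c,d}  FIRST[B]={b,c,d}  FIRST[C]={b,c,d}
round 3: — fixpoint
  FIRST[S]={a,b,c,d}  FIRST[A]={b,c,d}  FIRST[B]={b,c,d}  FIRST[C]={b,c,d}

FIRST(B) = ["b", "c", "d"]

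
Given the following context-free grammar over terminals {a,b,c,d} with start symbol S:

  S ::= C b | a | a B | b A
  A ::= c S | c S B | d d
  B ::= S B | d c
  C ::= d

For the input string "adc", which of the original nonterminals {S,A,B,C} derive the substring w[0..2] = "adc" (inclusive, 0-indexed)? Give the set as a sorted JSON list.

Convert to CNF:
  S -> C T2 | T2 A | T3 B | a
  A -> T0 S | T0 X4 | T1 T1
  B -> S B | T1 T0
  C -> d
  T0 -> c
  T1 -> d
  T2 -> b
  T3 -> a
  X4 -> S B

CYK table (by increasing span), restricted to cells inside w[0..2]:
  [0..0]={S,T3}  "a"  orig:{S}
  [1..1]={C,T1}  "d"  orig:{C}
  [2..2]={T0}  "c"  orig:{}
  [0..1]=∅  "ad"
  [1..2]={B}  "dc"
  [0..2]={B,S,X4}  "adc"  orig:{B,S}

Original NTs in T[0,2] deriving "adc": ["B", "S"]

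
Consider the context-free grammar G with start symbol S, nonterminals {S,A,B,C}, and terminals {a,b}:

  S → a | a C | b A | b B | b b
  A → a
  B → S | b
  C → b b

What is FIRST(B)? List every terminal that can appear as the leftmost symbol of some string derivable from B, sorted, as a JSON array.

FIRST sets, iterate to fixpoint:
iter 1:
  A via A→a: +{a}
  B via B→b: +{b}
  C via C→b b: +{b}
  S via S→a: +{a}
  S via S→b A: +{b}
  S: {a,b}  A: {a}  B: {b}  C: {b}
iter 2:
  B via B→S: +{a}
  S: {a,b}  A: {a}  B: {a,b}  C: {b}
iter 3: — fixpoint
  S: {a,b}  A: {a}  B: {a,b}  C: {b}

FIRST(B) = ["a", "b"]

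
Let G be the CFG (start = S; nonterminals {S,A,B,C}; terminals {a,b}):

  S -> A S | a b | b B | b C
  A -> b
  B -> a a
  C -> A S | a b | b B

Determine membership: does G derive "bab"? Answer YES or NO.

Convert to CNF:
  S -> A S | T0 T1 | T1 B | T1 C
  A -> b
  B -> T0 T0
  C -> A S | T0 T1 | T1 B
  T0 -> a
  T1 -> b

CYK fill:
  [0..0]={A,T1}  "b"  orig:{A}
  [1..1]={T0}  "a"  orig:{}
  [2..2]={A,T1}  "b"  orig:{A}
  [0..1]=∅  "ba"
  [1..2]={C,S}  "ab"
  [0..2]={C,S}  "bab"

S ∈ T[0,2] ⇒ YES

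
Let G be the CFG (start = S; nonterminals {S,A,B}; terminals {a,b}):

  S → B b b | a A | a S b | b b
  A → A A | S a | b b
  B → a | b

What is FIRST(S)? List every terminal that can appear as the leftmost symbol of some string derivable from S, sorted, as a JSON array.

Compute FIRST by fixpoint:
round 1:
  A via A→b b: +{b}
  B via B→a: +{a}
  B via B→b: +{b}
  S via S→B b b: +{a,b}
  FIRST(S)={a,b}  FIRST(A)={b}  FIRST(B)={a,b}
round 2:
  A via A→S a: +{a}
  FIRST(S)={a,b}  FIRST(A)={a,b}  FIRST(B)={a,b}
round 3: — fixpoint
  FIRST(S)={a,b}  FIRST(A)={a,b}  FIRST(B)={a,b}

FIRST(S) = ["a", "b"]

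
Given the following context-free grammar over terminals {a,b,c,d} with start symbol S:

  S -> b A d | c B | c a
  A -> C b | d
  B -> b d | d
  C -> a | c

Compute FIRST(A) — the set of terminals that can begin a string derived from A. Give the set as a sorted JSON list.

FIRST sets, iterate to fixpoint:
iter 1:
  A via A→d: +{d}
  B via B→b d: +{b}
  B via B→d: +{d}
  C via C→a: +{a}
  C via C→c: +{c}
  S via S→b A d: +{b}
  S via S→c B: +{c}
  FIRST[S]={b,c}  FIRST[A]={d}  FIRST[B]={b,d}  FIRST[C]={a,c}
iter 2:
  A via A→C b: +{a,c}
  FIRST[S]={b,c}  FIRST[A]={a,c,d}  FIRST[B]={b,d}  FIRST[C]={a,c}
iter 3: (stable)
  FIRST[S]={b,c}  FIRST[A]={a,c,d}  FIRST[B]={b,d}  FIRST[C]={a,c}

FIRST(A) = ["a", "c", "d"]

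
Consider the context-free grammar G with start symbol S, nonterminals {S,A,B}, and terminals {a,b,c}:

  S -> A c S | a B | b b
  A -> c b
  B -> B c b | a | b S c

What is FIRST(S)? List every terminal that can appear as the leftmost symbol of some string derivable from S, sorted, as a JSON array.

FIRST iteration:
pass 1:
  A via A→c b: +{c}
  B via B→a: +{a}
  B via B→b S c: +{b}
  S via S→A c S: +{c}
  S via S→a B: +{a}
  S via S→b b: +{b}
  S: {a,b,c}  A: {c}  B: {a,b}
pass 2: done
  S: {a,b,c}  A: {c}  B: {a,b}

FIRST(S) = ["a", "b", "c"]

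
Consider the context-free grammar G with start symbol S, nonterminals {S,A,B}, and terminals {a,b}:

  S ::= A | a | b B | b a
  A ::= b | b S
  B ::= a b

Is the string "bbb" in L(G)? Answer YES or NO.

CNF form of G:
  S -> T0 B | T0 S | T0 T1 | a | b
  A -> T0 S | b
  B -> T1 T0
  T0 -> b
  T1 -> a

Fill CYK table bottom-up:
  cell(0,0) b: {A,S,T0}  orig:{A,S}
  cell(1,1) b: {A,S,T0}  orig:{A,S}
  cell(2,2) b: {A,S,T0}  orig:{A,S}
  cell(0,1) bb: {A,S}
  cell(1,2) bb: {A,S}
  cell(0,2) bbb: {A,S}

S ∈ T[0,2] ⇒ YES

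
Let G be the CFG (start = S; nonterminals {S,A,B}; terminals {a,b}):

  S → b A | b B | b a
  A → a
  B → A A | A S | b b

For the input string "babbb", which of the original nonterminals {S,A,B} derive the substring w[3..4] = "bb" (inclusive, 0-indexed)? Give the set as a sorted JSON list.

Convert to CNF:
  S -> T0 A | T0 B | T0 T1
  A -> a
  B -> A A | A S | T0 T0
  T0 -> b
  T1 -> a

CYK fill — only the sub-triangle for w[3..4]:
  cell(3,3) b: {T0}  orig:{}
  cell(4,4) b: {T0}  orig:{}
  cell(3,4) bb: {B}

Original NTs in T[3,4] deriving "bb": ["B"]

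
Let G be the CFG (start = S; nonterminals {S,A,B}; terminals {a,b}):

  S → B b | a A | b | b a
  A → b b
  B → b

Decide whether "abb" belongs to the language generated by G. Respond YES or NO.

CNF form of G:
  S -> B T0 | T0 T1 | T1 A | b
  A -> T0 T0
  B -> b
  T0 -> b
  T1 -> a

CYK fill:
  [0..0]={T1}  "a"  orig:{}
  [1..1]={B,S,T0}  "b"  orig:{B,S}
  [2..2]={B,S,T0}  "b"  orig:{B,S}
  [0..1]=∅  "ab"
  [1..2]={A,S}  "bb"
  [0..2]={S}  "abb"

S ∈ T[0,2] ⇒ YES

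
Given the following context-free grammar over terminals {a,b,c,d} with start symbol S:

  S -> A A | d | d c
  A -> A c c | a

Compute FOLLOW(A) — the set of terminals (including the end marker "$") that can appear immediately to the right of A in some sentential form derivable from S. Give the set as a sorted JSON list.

FIRST sets, iterate to fixpoint:
pass 1:
  A via A→a: +{a}
  S via S→A A: +{a}
  S via S→d: +{d}
  S: {a,d}  A: {a}
pass 2: (no change)
  S: {a,d}  A: {a}

FOLLOW sets:
initialize: $ ∈ FOLLOW(S)
[1]
  A→A c c: FOLLOW(A) ⊇ FIRST(c) = {c}; new: +{c}
  S→A A: FOLLOW(A) ⊇ FIRST(A) = {a}; new: +{a}
  S→A A: FOLLOW(A) ⊇ FOLLOW(S) ⊇ {$}; new: +{$}
  FOLLOW[S]={$}  FOLLOW[A]={$,a,c}
[2] (no change)
  FOLLOW[S]={$}  FOLLOW[A]={$,a,c}

FOLLOW(A) = ["$", "a", "c"]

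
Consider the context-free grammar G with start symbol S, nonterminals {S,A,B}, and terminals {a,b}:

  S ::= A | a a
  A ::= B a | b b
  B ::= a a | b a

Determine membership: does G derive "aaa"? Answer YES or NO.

CNF form of G:
  S -> B T0 | T0 T0 | T1 T1
  A -> B T0 | T1 T1
  B -> T0 T0 | T1 T0
  T0 -> a
  T1 -> b

CYK fill:
  [0..0]={T0}  "a"  orig:{}
  [1..1]={T0}  "a"  orig:{}
  [2..2]={T0}  "a"  orig:{}
  [0..1]={B,S}  "aa"
  [1..2]={B,S}  "aa"
  [0..2]={A,S}  "aaa"

S ∈ T[0,2] ⇒ YES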